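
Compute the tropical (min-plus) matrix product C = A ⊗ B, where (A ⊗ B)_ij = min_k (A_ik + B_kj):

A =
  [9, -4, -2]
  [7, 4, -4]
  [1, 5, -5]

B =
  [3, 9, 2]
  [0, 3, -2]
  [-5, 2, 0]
A ⊗ B =
  [-7, -1, -6]
  [-9, -2, -4]
  [-10, -3, -5]

Apply the min-plus product entry-by-entry:
  C[0][0] = min over k of (A[0][0] + B[0][0] = 9 + 3 = 12, A[0][1] + B[1][0] = -4 + 0 = -4, A[0][2] + B[2][0] = -2 + -5 = -7) = -7 (attained at k = 2)
  C[0][1] = min over k of (A[0][0] + B[0][1] = 9 + 9 = 18, A[0][1] + B[1][1] = -4 + 3 = -1, A[0][2] + B[2][1] = -2 + 2 = 0) = -1 (attained at k = 1)
  C[0][2] = min over k of (A[0][0] + B[0][2] = 9 + 2 = 11, A[0][1] + B[1][2] = -4 + -2 = -6, A[0][2] + B[2][2] = -2 + 0 = -2) = -6 (attained at k = 1)
  C[1][0] = min over k of (A[1][0] + B[0][0] = 7 + 3 = 10, A[1][1] + B[1][0] = 4 + 0 = 4, A[1][2] + B[2][0] = -4 + -5 = -9) = -9 (attained at k = 2)
  C[1][1] = min over k of (A[1][0] + B[0][1] = 7 + 9 = 16, A[1][1] + B[1][1] = 4 + 3 = 7, A[1][2] + B[2][1] = -4 + 2 = -2) = -2 (attained at k = 2)
  C[1][2] = min over k of (A[1][0] + B[0][2] = 7 + 2 = 9, A[1][1] + B[1][2] = 4 + -2 = 2, A[1][2] + B[2][2] = -4 + 0 = -4) = -4 (attained at k = 2)
  C[2][0] = min over k of (A[2][0] + B[0][0] = 1 + 3 = 4, A[2][1] + B[1][0] = 5 + 0 = 5, A[2][2] + B[2][0] = -5 + -5 = -10) = -10 (attained at k = 2)
  C[2][1] = min over k of (A[2][0] + B[0][1] = 1 + 9 = 10, A[2][1] + B[1][1] = 5 + 3 = 8, A[2][2] + B[2][1] = -5 + 2 = -3) = -3 (attained at k = 2)
  C[2][2] = min over k of (A[2][0] + B[0][2] = 1 + 2 = 3, A[2][1] + B[1][2] = 5 + -2 = 3, A[2][2] + B[2][2] = -5 + 0 = -5) = -5 (attained at k = 2)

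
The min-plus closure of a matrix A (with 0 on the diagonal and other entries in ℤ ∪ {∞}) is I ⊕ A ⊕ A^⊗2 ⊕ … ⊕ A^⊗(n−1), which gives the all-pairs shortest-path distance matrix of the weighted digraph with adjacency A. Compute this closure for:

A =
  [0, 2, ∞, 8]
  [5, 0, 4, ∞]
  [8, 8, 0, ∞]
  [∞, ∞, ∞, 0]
Closure =
  [0, 2, 6, 8]
  [5, 0, 4, 13]
  [8, 8, 0, 16]
  [∞, ∞, ∞, 0]

This is the Floyd-Warshall all-pairs shortest-path computation. For each intermediate vertex k = 0, 1, …, 3, update dist[i][j] ← min(dist[i][j], dist[i][k] + dist[k][j]). The final matrix gives, for each (i, j), the minimum total weight of any directed path from i to j (possibly empty when i = j).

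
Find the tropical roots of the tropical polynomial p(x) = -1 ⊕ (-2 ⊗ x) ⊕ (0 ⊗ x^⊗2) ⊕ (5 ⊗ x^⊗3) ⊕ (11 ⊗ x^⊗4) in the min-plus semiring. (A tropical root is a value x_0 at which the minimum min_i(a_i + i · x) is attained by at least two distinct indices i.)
Roots: {-6, -5, -2, 1}

Each tropical root is a break point of the lower envelope of the lines y = a_i + i · x (there are 5 lines, with slopes 0, 1, ..., 4). Only the lines that attain the minimum somewhere contribute to roots; other lines are dominated. Here the surviving (envelope) indices are i = 4, i = 3, i = 2, i = 1, i = 0.
Intersections between consecutive envelope lines give the roots: for adjacent envelope indices i < j the intersection is x = (a_i − a_j) / (j − i). Reading off the sorted break points: {-6, -5, -2, 1}.
Verification: at each break x_0, at least two indices attain the minimum of min_i(a_i + i · x_0).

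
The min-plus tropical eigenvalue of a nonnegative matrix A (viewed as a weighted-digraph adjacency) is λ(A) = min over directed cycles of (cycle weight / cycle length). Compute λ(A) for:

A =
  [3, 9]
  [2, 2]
λ(A) = 2

Enumerate directed cycles and compute their means (weight / length). Sample:
  cycle 0 → 0: weight = 3, length = 1, mean = 3/1 ≈ 3.000
  cycle 1 → 1: weight = 2, length = 1, mean = 2/1 ≈ 2.000
  cycle 0 → 1 → 0: weight = 11, length = 2, mean = 11/2 ≈ 5.500
  cycle 1 → 0 → 1: weight = 11, length = 2, mean = 11/2 ≈ 5.500
Minimum mean = 2.000, attained e.g. along the cycle 1 → 1 with weight 2 and length 1. So λ(A) = 2/1 = 2.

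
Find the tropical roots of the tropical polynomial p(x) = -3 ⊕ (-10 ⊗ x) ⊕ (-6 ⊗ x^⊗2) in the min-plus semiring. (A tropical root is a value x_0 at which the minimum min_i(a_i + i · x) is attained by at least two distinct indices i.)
Roots: {-4, 7}

Each tropical root is a break point of the lower envelope of the lines y = a_i + i · x (there are 3 lines, with slopes 0, 1, ..., 2). Only the lines that attain the minimum somewhere contribute to roots; other lines are dominated. Here the surviving (envelope) indices are i = 2, i = 1, i = 0.
Intersections between consecutive envelope lines give the roots: for adjacent envelope indices i < j the intersection is x = (a_i − a_j) / (j − i). Reading off the sorted break points: {-4, 7}.
Verification: at each break x_0, at least two indices attain the minimum of min_i(a_i + i · x_0).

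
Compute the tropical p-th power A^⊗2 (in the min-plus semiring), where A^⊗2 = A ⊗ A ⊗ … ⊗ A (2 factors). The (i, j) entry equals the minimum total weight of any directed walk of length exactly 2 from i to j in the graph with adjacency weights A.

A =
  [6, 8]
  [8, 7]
A^⊗2 =
  [12, 14]
  [14, 14]

Each entry (A^⊗2)_ij equals the minimum over all length-2 walks i = v_0 → v_1 → … → v_2 = j of Σ_t A[v_t][v_{t+1}]. For example, for (i, j) = (0, 1) we minimise over 2 possible intermediate vertex sequences; the minimum is 14, attained along the walk 0 → 0 → 1.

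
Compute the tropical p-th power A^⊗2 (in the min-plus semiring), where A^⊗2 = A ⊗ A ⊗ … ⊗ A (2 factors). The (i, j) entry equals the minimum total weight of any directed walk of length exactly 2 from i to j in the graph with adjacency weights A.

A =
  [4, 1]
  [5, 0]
A^⊗2 =
  [6, 1]
  [5, 0]

Each entry (A^⊗2)_ij equals the minimum over all length-2 walks i = v_0 → v_1 → … → v_2 = j of Σ_t A[v_t][v_{t+1}]. For example, for (i, j) = (0, 1) we minimise over 2 possible intermediate vertex sequences; the minimum is 1, attained along the walk 0 → 1 → 1.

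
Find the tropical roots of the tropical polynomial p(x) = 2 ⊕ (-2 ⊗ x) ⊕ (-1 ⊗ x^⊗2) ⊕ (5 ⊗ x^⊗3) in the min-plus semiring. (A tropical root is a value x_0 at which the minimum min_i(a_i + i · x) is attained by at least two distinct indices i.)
Roots: {-6, -1, 4}

Each tropical root is a break point of the lower envelope of the lines y = a_i + i · x (there are 4 lines, with slopes 0, 1, ..., 3). Only the lines that attain the minimum somewhere contribute to roots; other lines are dominated. Here the surviving (envelope) indices are i = 3, i = 2, i = 1, i = 0.
Intersections between consecutive envelope lines give the roots: for adjacent envelope indices i < j the intersection is x = (a_i − a_j) / (j − i). Reading off the sorted break points: {-6, -1, 4}.
Verification: at each break x_0, at least two indices attain the minimum of min_i(a_i + i · x_0).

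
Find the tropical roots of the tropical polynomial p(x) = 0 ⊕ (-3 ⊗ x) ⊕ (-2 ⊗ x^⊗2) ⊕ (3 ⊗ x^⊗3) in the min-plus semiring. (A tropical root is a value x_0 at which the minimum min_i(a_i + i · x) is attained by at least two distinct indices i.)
Roots: {-5, -1, 3}

Each tropical root is a break point of the lower envelope of the lines y = a_i + i · x (there are 4 lines, with slopes 0, 1, ..., 3). Only the lines that attain the minimum somewhere contribute to roots; other lines are dominated. Here the surviving (envelope) indices are i = 3, i = 2, i = 1, i = 0.
Intersections between consecutive envelope lines give the roots: for adjacent envelope indices i < j the intersection is x = (a_i − a_j) / (j − i). Reading off the sorted break points: {-5, -1, 3}.
Verification: at each break x_0, at least two indices attain the minimum of min_i(a_i + i · x_0).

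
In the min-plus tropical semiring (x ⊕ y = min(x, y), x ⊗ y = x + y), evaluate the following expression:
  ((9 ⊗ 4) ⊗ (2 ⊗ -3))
((9 ⊗ 4) ⊗ (2 ⊗ -3)) = 12

Expand innermost to outermost. Recall ⊕ takes the minimum of its arguments and ⊗ takes their sum. Working out the expression ((9 ⊗ 4) ⊗ (2 ⊗ -3)) gives 12.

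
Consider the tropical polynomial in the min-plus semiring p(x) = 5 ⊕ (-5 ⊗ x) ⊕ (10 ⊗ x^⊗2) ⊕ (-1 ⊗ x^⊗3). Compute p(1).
p(1) = -4

A tropical monomial a ⊗ x^⊗i evaluates to a + i · x. Evaluating each term at x = 1:
  Term 0 contributes 5 + 0 · 1 = 5
  Term 1 contributes -5 + 1 · 1 = -4
  Term 2 contributes 10 + 2 · 1 = 12
  Term 3 contributes -1 + 3 · 1 = 2
p(1) = ⊕ of these = min[5, -4, 12, 2] = -4.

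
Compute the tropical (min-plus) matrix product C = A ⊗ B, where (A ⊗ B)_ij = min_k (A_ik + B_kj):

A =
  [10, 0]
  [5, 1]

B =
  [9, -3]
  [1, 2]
A ⊗ B =
  [1, 2]
  [2, 2]

Apply the min-plus product entry-by-entry:
  C[0][0] = min over k of (A[0][0] + B[0][0] = 10 + 9 = 19, A[0][1] + B[1][0] = 0 + 1 = 1) = 1 (attained at k = 1)
  C[0][1] = min over k of (A[0][0] + B[0][1] = 10 + -3 = 7, A[0][1] + B[1][1] = 0 + 2 = 2) = 2 (attained at k = 1)
  C[1][0] = min over k of (A[1][0] + B[0][0] = 5 + 9 = 14, A[1][1] + B[1][0] = 1 + 1 = 2) = 2 (attained at k = 1)
  C[1][1] = min over k of (A[1][0] + B[0][1] = 5 + -3 = 2, A[1][1] + B[1][1] = 1 + 2 = 3) = 2 (attained at k = 0)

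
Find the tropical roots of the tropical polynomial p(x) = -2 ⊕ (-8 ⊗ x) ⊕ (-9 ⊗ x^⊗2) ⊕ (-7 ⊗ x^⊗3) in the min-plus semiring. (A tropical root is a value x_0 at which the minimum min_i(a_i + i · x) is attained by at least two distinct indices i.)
Roots: {-2, 1, 6}

Each tropical root is a break point of the lower envelope of the lines y = a_i + i · x (there are 4 lines, with slopes 0, 1, ..., 3). Only the lines that attain the minimum somewhere contribute to roots; other lines are dominated. Here the surviving (envelope) indices are i = 3, i = 2, i = 1, i = 0.
Intersections between consecutive envelope lines give the roots: for adjacent envelope indices i < j the intersection is x = (a_i − a_j) / (j − i). Reading off the sorted break points: {-2, 1, 6}.
Verification: at each break x_0, at least two indices attain the minimum of min_i(a_i + i · x_0).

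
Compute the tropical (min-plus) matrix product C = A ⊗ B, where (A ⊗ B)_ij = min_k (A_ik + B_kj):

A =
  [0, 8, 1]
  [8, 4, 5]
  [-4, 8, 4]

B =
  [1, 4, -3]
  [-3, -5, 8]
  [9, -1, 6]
A ⊗ B =
  [1, 0, -3]
  [1, -1, 5]
  [-3, 0, -7]

Apply the min-plus product entry-by-entry:
  C[0][0] = min over k of (A[0][0] + B[0][0] = 0 + 1 = 1, A[0][1] + B[1][0] = 8 + -3 = 5, A[0][2] + B[2][0] = 1 + 9 = 10) = 1 (attained at k = 0)
  C[0][1] = min over k of (A[0][0] + B[0][1] = 0 + 4 = 4, A[0][1] + B[1][1] = 8 + -5 = 3, A[0][2] + B[2][1] = 1 + -1 = 0) = 0 (attained at k = 2)
  C[0][2] = min over k of (A[0][0] + B[0][2] = 0 + -3 = -3, A[0][1] + B[1][2] = 8 + 8 = 16, A[0][2] + B[2][2] = 1 + 6 = 7) = -3 (attained at k = 0)
  C[1][0] = min over k of (A[1][0] + B[0][0] = 8 + 1 = 9, A[1][1] + B[1][0] = 4 + -3 = 1, A[1][2] + B[2][0] = 5 + 9 = 14) = 1 (attained at k = 1)
  C[1][1] = min over k of (A[1][0] + B[0][1] = 8 + 4 = 12, A[1][1] + B[1][1] = 4 + -5 = -1, A[1][2] + B[2][1] = 5 + -1 = 4) = -1 (attained at k = 1)
  C[1][2] = min over k of (A[1][0] + B[0][2] = 8 + -3 = 5, A[1][1] + B[1][2] = 4 + 8 = 12, A[1][2] + B[2][2] = 5 + 6 = 11) = 5 (attained at k = 0)
  C[2][0] = min over k of (A[2][0] + B[0][0] = -4 + 1 = -3, A[2][1] + B[1][0] = 8 + -3 = 5, A[2][2] + B[2][0] = 4 + 9 = 13) = -3 (attained at k = 0)
  C[2][1] = min over k of (A[2][0] + B[0][1] = -4 + 4 = 0, A[2][1] + B[1][1] = 8 + -5 = 3, A[2][2] + B[2][1] = 4 + -1 = 3) = 0 (attained at k = 0)
  C[2][2] = min over k of (A[2][0] + B[0][2] = -4 + -3 = -7, A[2][1] + B[1][2] = 8 + 8 = 16, A[2][2] + B[2][2] = 4 + 6 = 10) = -7 (attained at k = 0)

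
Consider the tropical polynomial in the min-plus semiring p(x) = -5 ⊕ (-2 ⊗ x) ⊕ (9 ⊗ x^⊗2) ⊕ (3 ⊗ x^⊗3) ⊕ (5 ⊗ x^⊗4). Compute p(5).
p(5) = -5

A tropical monomial a ⊗ x^⊗i evaluates to a + i · x. Evaluating each term at x = 5:
  Term 0 contributes -5 + 0 · 5 = -5
  Term 1 contributes -2 + 1 · 5 = 3
  Term 2 contributes 9 + 2 · 5 = 19
  Term 3 contributes 3 + 3 · 5 = 18
  Term 4 contributes 5 + 4 · 5 = 25
p(5) = ⊕ of these = min[-5, 3, 19, 18, 25] = -5.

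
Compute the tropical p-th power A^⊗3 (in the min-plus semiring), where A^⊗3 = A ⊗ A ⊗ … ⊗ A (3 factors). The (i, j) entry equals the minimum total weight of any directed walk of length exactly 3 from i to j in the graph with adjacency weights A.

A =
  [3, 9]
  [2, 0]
A^⊗3 =
  [9, 9]
  [2, 0]

Each entry (A^⊗3)_ij equals the minimum over all length-3 walks i = v_0 → v_1 → … → v_3 = j of Σ_t A[v_t][v_{t+1}]. For example, for (i, j) = (0, 1) we minimise over 4 possible intermediate vertex sequences; the minimum is 9, attained along the walk 0 → 1 → 1 → 1.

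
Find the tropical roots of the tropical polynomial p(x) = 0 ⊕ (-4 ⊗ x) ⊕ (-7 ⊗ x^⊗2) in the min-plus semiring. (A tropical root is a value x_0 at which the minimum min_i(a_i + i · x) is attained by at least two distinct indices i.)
Roots: {3, 4}

Each tropical root is a break point of the lower envelope of the lines y = a_i + i · x (there are 3 lines, with slopes 0, 1, ..., 2). Only the lines that attain the minimum somewhere contribute to roots; other lines are dominated. Here the surviving (envelope) indices are i = 2, i = 1, i = 0.
Intersections between consecutive envelope lines give the roots: for adjacent envelope indices i < j the intersection is x = (a_i − a_j) / (j − i). Reading off the sorted break points: {3, 4}.
Verification: at each break x_0, at least two indices attain the minimum of min_i(a_i + i · x_0).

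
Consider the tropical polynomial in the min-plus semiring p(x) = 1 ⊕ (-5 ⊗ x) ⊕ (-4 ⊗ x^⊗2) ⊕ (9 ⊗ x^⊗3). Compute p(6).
p(6) = 1

A tropical monomial a ⊗ x^⊗i evaluates to a + i · x. Evaluating each term at x = 6:
  Term 0 contributes 1 + 0 · 6 = 1
  Term 1 contributes -5 + 1 · 6 = 1
  Term 2 contributes -4 + 2 · 6 = 8
  Term 3 contributes 9 + 3 · 6 = 27
p(6) = ⊕ of these = min[1, 1, 8, 27] = 1.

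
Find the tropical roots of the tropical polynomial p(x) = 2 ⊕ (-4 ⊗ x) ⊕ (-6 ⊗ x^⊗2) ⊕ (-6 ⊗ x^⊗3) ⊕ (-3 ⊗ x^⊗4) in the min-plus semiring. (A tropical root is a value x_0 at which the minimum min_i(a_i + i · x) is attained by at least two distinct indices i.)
Roots: {-3, 0, 2, 6}

Each tropical root is a break point of the lower envelope of the lines y = a_i + i · x (there are 5 lines, with slopes 0, 1, ..., 4). Only the lines that attain the minimum somewhere contribute to roots; other lines are dominated. Here the surviving (envelope) indices are i = 4, i = 3, i = 2, i = 1, i = 0.
Intersections between consecutive envelope lines give the roots: for adjacent envelope indices i < j the intersection is x = (a_i − a_j) / (j − i). Reading off the sorted break points: {-3, 0, 2, 6}.
Verification: at each break x_0, at least two indices attain the minimum of min_i(a_i + i · x_0).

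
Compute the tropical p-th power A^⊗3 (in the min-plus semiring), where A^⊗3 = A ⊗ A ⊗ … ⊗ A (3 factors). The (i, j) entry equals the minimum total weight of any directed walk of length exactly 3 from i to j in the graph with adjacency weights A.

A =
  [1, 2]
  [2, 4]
A^⊗3 =
  [3, 4]
  [4, 5]

Each entry (A^⊗3)_ij equals the minimum over all length-3 walks i = v_0 → v_1 → … → v_3 = j of Σ_t A[v_t][v_{t+1}]. For example, for (i, j) = (0, 1) we minimise over 4 possible intermediate vertex sequences; the minimum is 4, attained along the walk 0 → 0 → 0 → 1.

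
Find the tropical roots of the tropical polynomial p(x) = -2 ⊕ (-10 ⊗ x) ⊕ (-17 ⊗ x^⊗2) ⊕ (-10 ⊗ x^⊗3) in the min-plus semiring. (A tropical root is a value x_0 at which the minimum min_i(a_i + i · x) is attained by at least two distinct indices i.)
Roots: {-7, 7, 8}

Each tropical root is a break point of the lower envelope of the lines y = a_i + i · x (there are 4 lines, with slopes 0, 1, ..., 3). Only the lines that attain the minimum somewhere contribute to roots; other lines are dominated. Here the surviving (envelope) indices are i = 3, i = 2, i = 1, i = 0.
Intersections between consecutive envelope lines give the roots: for adjacent envelope indices i < j the intersection is x = (a_i − a_j) / (j − i). Reading off the sorted break points: {-7, 7, 8}.
Verification: at each break x_0, at least two indices attain the minimum of min_i(a_i + i · x_0).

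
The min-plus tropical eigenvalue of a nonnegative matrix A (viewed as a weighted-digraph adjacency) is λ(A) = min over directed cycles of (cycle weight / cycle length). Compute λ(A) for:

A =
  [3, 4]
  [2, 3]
λ(A) = 3

Enumerate directed cycles and compute their means (weight / length). Sample:
  cycle 0 → 0: weight = 3, length = 1, mean = 3/1 ≈ 3.000
  cycle 1 → 1: weight = 3, length = 1, mean = 3/1 ≈ 3.000
  cycle 0 → 1 → 0: weight = 6, length = 2, mean = 6/2 ≈ 3.000
  cycle 1 → 0 → 1: weight = 6, length = 2, mean = 6/2 ≈ 3.000
Minimum mean = 3.000, attained e.g. along the cycle 0 → 0 with weight 3 and length 1. So λ(A) = 3/1 = 3.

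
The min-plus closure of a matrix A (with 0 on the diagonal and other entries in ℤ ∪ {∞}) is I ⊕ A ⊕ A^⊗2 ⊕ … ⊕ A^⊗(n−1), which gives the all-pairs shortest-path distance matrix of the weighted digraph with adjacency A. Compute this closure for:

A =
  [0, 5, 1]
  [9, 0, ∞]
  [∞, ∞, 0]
Closure =
  [0, 5, 1]
  [9, 0, 10]
  [∞, ∞, 0]

This is the Floyd-Warshall all-pairs shortest-path computation. For each intermediate vertex k = 0, 1, …, 2, update dist[i][j] ← min(dist[i][j], dist[i][k] + dist[k][j]). The final matrix gives, for each (i, j), the minimum total weight of any directed path from i to j (possibly empty when i = j).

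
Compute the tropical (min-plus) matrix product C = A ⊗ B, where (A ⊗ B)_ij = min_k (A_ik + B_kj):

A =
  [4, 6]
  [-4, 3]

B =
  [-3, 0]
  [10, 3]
A ⊗ B =
  [1, 4]
  [-7, -4]

Apply the min-plus product entry-by-entry:
  C[0][0] = min over k of (A[0][0] + B[0][0] = 4 + -3 = 1, A[0][1] + B[1][0] = 6 + 10 = 16) = 1 (attained at k = 0)
  C[0][1] = min over k of (A[0][0] + B[0][1] = 4 + 0 = 4, A[0][1] + B[1][1] = 6 + 3 = 9) = 4 (attained at k = 0)
  C[1][0] = min over k of (A[1][0] + B[0][0] = -4 + -3 = -7, A[1][1] + B[1][0] = 3 + 10 = 13) = -7 (attained at k = 0)
  C[1][1] = min over k of (A[1][0] + B[0][1] = -4 + 0 = -4, A[1][1] + B[1][1] = 3 + 3 = 6) = -4 (attained at k = 0)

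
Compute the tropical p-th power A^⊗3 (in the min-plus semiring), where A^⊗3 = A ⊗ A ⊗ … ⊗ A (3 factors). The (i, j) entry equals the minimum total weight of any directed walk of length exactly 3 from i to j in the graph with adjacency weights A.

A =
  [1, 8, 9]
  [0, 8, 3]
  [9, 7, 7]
A^⊗3 =
  [3, 10, 11]
  [2, 9, 10]
  [8, 15, 16]

Each entry (A^⊗3)_ij equals the minimum over all length-3 walks i = v_0 → v_1 → … → v_3 = j of Σ_t A[v_t][v_{t+1}]. For example, for (i, j) = (0, 2) we minimise over 9 possible intermediate vertex sequences; the minimum is 11, attained along the walk 0 → 0 → 0 → 2.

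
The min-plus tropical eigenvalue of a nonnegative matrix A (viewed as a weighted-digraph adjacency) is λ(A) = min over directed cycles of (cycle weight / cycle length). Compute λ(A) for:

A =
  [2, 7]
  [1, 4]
λ(A) = 2

Enumerate directed cycles and compute their means (weight / length). Sample:
  cycle 0 → 0: weight = 2, length = 1, mean = 2/1 ≈ 2.000
  cycle 1 → 1: weight = 4, length = 1, mean = 4/1 ≈ 4.000
  cycle 0 → 1 → 0: weight = 8, length = 2, mean = 8/2 ≈ 4.000
  cycle 1 → 0 → 1: weight = 8, length = 2, mean = 8/2 ≈ 4.000
Minimum mean = 2.000, attained e.g. along the cycle 0 → 0 with weight 2 and length 1. So λ(A) = 2/1 = 2.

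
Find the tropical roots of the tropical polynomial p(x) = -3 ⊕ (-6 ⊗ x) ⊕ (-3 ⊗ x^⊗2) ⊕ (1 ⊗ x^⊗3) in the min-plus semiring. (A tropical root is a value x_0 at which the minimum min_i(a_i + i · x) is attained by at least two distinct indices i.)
Roots: {-4, -3, 3}

Each tropical root is a break point of the lower envelope of the lines y = a_i + i · x (there are 4 lines, with slopes 0, 1, ..., 3). Only the lines that attain the minimum somewhere contribute to roots; other lines are dominated. Here the surviving (envelope) indices are i = 3, i = 2, i = 1, i = 0.
Intersections between consecutive envelope lines give the roots: for adjacent envelope indices i < j the intersection is x = (a_i − a_j) / (j − i). Reading off the sorted break points: {-4, -3, 3}.
Verification: at each break x_0, at least two indices attain the minimum of min_i(a_i + i · x_0).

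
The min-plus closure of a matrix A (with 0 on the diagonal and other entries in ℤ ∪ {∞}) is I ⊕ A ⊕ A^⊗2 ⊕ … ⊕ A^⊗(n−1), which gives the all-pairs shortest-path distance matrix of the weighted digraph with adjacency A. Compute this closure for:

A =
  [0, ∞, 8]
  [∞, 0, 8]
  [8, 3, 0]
Closure =
  [0, 11, 8]
  [16, 0, 8]
  [8, 3, 0]

This is the Floyd-Warshall all-pairs shortest-path computation. For each intermediate vertex k = 0, 1, …, 2, update dist[i][j] ← min(dist[i][j], dist[i][k] + dist[k][j]). The final matrix gives, for each (i, j), the minimum total weight of any directed path from i to j (possibly empty when i = j).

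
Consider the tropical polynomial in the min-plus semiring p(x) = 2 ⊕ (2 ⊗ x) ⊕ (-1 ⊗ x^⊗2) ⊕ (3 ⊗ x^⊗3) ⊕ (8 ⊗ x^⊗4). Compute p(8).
p(8) = 2

A tropical monomial a ⊗ x^⊗i evaluates to a + i · x. Evaluating each term at x = 8:
  Term 0 contributes 2 + 0 · 8 = 2
  Term 1 contributes 2 + 1 · 8 = 10
  Term 2 contributes -1 + 2 · 8 = 15
  Term 3 contributes 3 + 3 · 8 = 27
  Term 4 contributes 8 + 4 · 8 = 40
p(8) = ⊕ of these = min[2, 10, 15, 27, 40] = 2.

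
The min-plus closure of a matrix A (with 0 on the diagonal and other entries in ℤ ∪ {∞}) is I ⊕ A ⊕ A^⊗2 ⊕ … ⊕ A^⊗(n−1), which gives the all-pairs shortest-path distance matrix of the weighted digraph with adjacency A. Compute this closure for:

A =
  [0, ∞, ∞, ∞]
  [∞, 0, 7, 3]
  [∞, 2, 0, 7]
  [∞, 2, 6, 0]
Closure =
  [0, ∞, ∞, ∞]
  [∞, 0, 7, 3]
  [∞, 2, 0, 5]
  [∞, 2, 6, 0]

This is the Floyd-Warshall all-pairs shortest-path computation. For each intermediate vertex k = 0, 1, …, 3, update dist[i][j] ← min(dist[i][j], dist[i][k] + dist[k][j]). The final matrix gives, for each (i, j), the minimum total weight of any directed path from i to j (possibly empty when i = j).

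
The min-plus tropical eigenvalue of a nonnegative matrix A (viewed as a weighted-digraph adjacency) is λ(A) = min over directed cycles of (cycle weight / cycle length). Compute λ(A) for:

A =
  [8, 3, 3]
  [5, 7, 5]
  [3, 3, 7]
λ(A) = 3

Enumerate directed cycles and compute their means (weight / length). Sample:
  cycle 0 → 0: weight = 8, length = 1, mean = 8/1 ≈ 8.000
  cycle 1 → 1: weight = 7, length = 1, mean = 7/1 ≈ 7.000
  cycle 2 → 2: weight = 7, length = 1, mean = 7/1 ≈ 7.000
  cycle 0 → 1 → 0: weight = 8, length = 2, mean = 8/2 ≈ 4.000
  cycle 0 → 2 → 0: weight = 6, length = 2, mean = 6/2 ≈ 3.000
  cycle 1 → 0 → 1: weight = 8, length = 2, mean = 8/2 ≈ 4.000
Minimum mean = 3.000, attained e.g. along the cycle 0 → 2 → 0 with weight 6 and length 2. So λ(A) = 6/2 = 3.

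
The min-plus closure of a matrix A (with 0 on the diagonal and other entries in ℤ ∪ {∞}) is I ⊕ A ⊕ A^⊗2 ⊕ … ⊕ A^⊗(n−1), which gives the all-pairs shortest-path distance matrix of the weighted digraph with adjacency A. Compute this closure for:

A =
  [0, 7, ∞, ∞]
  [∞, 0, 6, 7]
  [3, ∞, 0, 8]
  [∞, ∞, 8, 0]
Closure =
  [0, 7, 13, 14]
  [9, 0, 6, 7]
  [3, 10, 0, 8]
  [11, 18, 8, 0]

This is the Floyd-Warshall all-pairs shortest-path computation. For each intermediate vertex k = 0, 1, …, 3, update dist[i][j] ← min(dist[i][j], dist[i][k] + dist[k][j]). The final matrix gives, for each (i, j), the minimum total weight of any directed path from i to j (possibly empty when i = j).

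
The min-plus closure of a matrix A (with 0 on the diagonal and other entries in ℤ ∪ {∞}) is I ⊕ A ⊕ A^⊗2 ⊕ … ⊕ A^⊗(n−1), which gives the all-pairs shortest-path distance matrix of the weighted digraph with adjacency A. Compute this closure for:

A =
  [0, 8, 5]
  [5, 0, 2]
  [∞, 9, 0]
Closure =
  [0, 8, 5]
  [5, 0, 2]
  [14, 9, 0]

This is the Floyd-Warshall all-pairs shortest-path computation. For each intermediate vertex k = 0, 1, …, 2, update dist[i][j] ← min(dist[i][j], dist[i][k] + dist[k][j]). The final matrix gives, for each (i, j), the minimum total weight of any directed path from i to j (possibly empty when i = j).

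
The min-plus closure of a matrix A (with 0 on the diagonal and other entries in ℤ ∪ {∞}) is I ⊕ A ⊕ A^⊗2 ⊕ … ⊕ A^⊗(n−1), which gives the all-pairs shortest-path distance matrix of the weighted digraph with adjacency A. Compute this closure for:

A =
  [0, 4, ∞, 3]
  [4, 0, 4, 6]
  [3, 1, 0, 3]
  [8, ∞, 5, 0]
Closure =
  [0, 4, 8, 3]
  [4, 0, 4, 6]
  [3, 1, 0, 3]
  [8, 6, 5, 0]

This is the Floyd-Warshall all-pairs shortest-path computation. For each intermediate vertex k = 0, 1, …, 3, update dist[i][j] ← min(dist[i][j], dist[i][k] + dist[k][j]). The final matrix gives, for each (i, j), the minimum total weight of any directed path from i to j (possibly empty when i = j).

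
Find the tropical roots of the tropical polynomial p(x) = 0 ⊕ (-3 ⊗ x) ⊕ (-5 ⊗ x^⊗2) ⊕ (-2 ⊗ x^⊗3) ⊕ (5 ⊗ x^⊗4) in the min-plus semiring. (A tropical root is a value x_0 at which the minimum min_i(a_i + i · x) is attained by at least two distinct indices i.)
Roots: {-7, -3, 2, 3}

Each tropical root is a break point of the lower envelope of the lines y = a_i + i · x (there are 5 lines, with slopes 0, 1, ..., 4). Only the lines that attain the minimum somewhere contribute to roots; other lines are dominated. Here the surviving (envelope) indices are i = 4, i = 3, i = 2, i = 1, i = 0.
Intersections between consecutive envelope lines give the roots: for adjacent envelope indices i < j the intersection is x = (a_i − a_j) / (j − i). Reading off the sorted break points: {-7, -3, 2, 3}.
Verification: at each break x_0, at least two indices attain the minimum of min_i(a_i + i · x_0).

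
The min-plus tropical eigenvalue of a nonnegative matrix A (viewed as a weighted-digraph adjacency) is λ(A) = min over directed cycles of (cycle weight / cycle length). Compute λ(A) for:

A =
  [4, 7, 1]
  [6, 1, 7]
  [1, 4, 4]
λ(A) = 1

Enumerate directed cycles and compute their means (weight / length). Sample:
  cycle 0 → 0: weight = 4, length = 1, mean = 4/1 ≈ 4.000
  cycle 1 → 1: weight = 1, length = 1, mean = 1/1 ≈ 1.000
  cycle 2 → 2: weight = 4, length = 1, mean = 4/1 ≈ 4.000
  cycle 0 → 1 → 0: weight = 13, length = 2, mean = 13/2 ≈ 6.500
  cycle 0 → 2 → 0: weight = 2, length = 2, mean = 2/2 ≈ 1.000
  cycle 1 → 0 → 1: weight = 13, length = 2, mean = 13/2 ≈ 6.500
Minimum mean = 1.000, attained e.g. along the cycle 1 → 1 with weight 1 and length 1. So λ(A) = 1/1 = 1.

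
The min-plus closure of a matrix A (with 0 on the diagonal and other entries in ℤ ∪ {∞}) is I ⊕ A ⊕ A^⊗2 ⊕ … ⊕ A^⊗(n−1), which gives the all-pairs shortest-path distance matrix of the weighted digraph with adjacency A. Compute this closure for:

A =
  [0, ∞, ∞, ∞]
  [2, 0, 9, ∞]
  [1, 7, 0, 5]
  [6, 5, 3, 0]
Closure =
  [0, ∞, ∞, ∞]
  [2, 0, 9, 14]
  [1, 7, 0, 5]
  [4, 5, 3, 0]

This is the Floyd-Warshall all-pairs shortest-path computation. For each intermediate vertex k = 0, 1, …, 3, update dist[i][j] ← min(dist[i][j], dist[i][k] + dist[k][j]). The final matrix gives, for each (i, j), the minimum total weight of any directed path from i to j (possibly empty when i = j).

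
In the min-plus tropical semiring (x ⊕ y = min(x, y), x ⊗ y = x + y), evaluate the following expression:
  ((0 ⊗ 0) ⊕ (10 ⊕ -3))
((0 ⊗ 0) ⊕ (10 ⊕ -3)) = -3

Expand innermost to outermost. Recall ⊕ takes the minimum of its arguments and ⊗ takes their sum. Working out the expression ((0 ⊗ 0) ⊕ (10 ⊕ -3)) gives -3.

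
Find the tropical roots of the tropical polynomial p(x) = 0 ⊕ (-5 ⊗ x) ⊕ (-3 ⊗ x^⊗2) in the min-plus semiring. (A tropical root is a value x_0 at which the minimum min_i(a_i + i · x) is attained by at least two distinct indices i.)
Roots: {-2, 5}

Each tropical root is a break point of the lower envelope of the lines y = a_i + i · x (there are 3 lines, with slopes 0, 1, ..., 2). Only the lines that attain the minimum somewhere contribute to roots; other lines are dominated. Here the surviving (envelope) indices are i = 2, i = 1, i = 0.
Intersections between consecutive envelope lines give the roots: for adjacent envelope indices i < j the intersection is x = (a_i − a_j) / (j − i). Reading off the sorted break points: {-2, 5}.
Verification: at each break x_0, at least two indices attain the minimum of min_i(a_i + i · x_0).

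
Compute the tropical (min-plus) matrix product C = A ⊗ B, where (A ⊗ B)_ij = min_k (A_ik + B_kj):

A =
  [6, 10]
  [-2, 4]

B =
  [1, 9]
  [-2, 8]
A ⊗ B =
  [7, 15]
  [-1, 7]

Apply the min-plus product entry-by-entry:
  C[0][0] = min over k of (A[0][0] + B[0][0] = 6 + 1 = 7, A[0][1] + B[1][0] = 10 + -2 = 8) = 7 (attained at k = 0)
  C[0][1] = min over k of (A[0][0] + B[0][1] = 6 + 9 = 15, A[0][1] + B[1][1] = 10 + 8 = 18) = 15 (attained at k = 0)
  C[1][0] = min over k of (A[1][0] + B[0][0] = -2 + 1 = -1, A[1][1] + B[1][0] = 4 + -2 = 2) = -1 (attained at k = 0)
  C[1][1] = min over k of (A[1][0] + B[0][1] = -2 + 9 = 7, A[1][1] + B[1][1] = 4 + 8 = 12) = 7 (attained at k = 0)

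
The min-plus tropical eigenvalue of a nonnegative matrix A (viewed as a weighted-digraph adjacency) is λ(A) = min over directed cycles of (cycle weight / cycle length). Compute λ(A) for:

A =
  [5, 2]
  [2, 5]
λ(A) = 2

Enumerate directed cycles and compute their means (weight / length). Sample:
  cycle 0 → 0: weight = 5, length = 1, mean = 5/1 ≈ 5.000
  cycle 1 → 1: weight = 5, length = 1, mean = 5/1 ≈ 5.000
  cycle 0 → 1 → 0: weight = 4, length = 2, mean = 4/2 ≈ 2.000
  cycle 1 → 0 → 1: weight = 4, length = 2, mean = 4/2 ≈ 2.000
Minimum mean = 2.000, attained e.g. along the cycle 0 → 1 → 0 with weight 4 and length 2. So λ(A) = 4/2 = 2.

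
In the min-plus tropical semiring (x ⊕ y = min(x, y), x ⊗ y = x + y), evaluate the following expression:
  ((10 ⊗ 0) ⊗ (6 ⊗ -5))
((10 ⊗ 0) ⊗ (6 ⊗ -5)) = 11

Expand innermost to outermost. Recall ⊕ takes the minimum of its arguments and ⊗ takes their sum. Working out the expression ((10 ⊗ 0) ⊗ (6 ⊗ -5)) gives 11.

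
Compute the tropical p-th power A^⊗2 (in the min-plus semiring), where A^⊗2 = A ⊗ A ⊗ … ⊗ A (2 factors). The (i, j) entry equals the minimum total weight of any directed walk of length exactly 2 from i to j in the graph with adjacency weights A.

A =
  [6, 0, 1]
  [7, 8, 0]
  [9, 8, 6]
A^⊗2 =
  [7, 6, 0]
  [9, 7, 6]
  [15, 9, 8]

Each entry (A^⊗2)_ij equals the minimum over all length-2 walks i = v_0 → v_1 → … → v_2 = j of Σ_t A[v_t][v_{t+1}]. For example, for (i, j) = (0, 2) we minimise over 3 possible intermediate vertex sequences; the minimum is 0, attained along the walk 0 → 1 → 2.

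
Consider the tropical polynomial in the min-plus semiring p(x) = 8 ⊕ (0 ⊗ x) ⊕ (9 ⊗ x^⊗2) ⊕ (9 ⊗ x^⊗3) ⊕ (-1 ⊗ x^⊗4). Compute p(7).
p(7) = 7

A tropical monomial a ⊗ x^⊗i evaluates to a + i · x. Evaluating each term at x = 7:
  Term 0 contributes 8 + 0 · 7 = 8
  Term 1 contributes 0 + 1 · 7 = 7
  Term 2 contributes 9 + 2 · 7 = 23
  Term 3 contributes 9 + 3 · 7 = 30
  Term 4 contributes -1 + 4 · 7 = 27
p(7) = ⊕ of these = min[8, 7, 23, 30, 27] = 7.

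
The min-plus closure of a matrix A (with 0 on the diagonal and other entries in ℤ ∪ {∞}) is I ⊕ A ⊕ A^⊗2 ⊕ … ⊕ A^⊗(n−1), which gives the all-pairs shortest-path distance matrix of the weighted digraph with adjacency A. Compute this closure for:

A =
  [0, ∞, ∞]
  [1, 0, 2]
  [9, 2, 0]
Closure =
  [0, ∞, ∞]
  [1, 0, 2]
  [3, 2, 0]

This is the Floyd-Warshall all-pairs shortest-path computation. For each intermediate vertex k = 0, 1, …, 2, update dist[i][j] ← min(dist[i][j], dist[i][k] + dist[k][j]). The final matrix gives, for each (i, j), the minimum total weight of any directed path from i to j (possibly empty when i = j).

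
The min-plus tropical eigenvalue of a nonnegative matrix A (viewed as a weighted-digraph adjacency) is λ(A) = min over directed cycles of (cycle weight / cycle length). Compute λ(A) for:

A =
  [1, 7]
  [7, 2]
λ(A) = 1

Enumerate directed cycles and compute their means (weight / length). Sample:
  cycle 0 → 0: weight = 1, length = 1, mean = 1/1 ≈ 1.000
  cycle 1 → 1: weight = 2, length = 1, mean = 2/1 ≈ 2.000
  cycle 0 → 1 → 0: weight = 14, length = 2, mean = 14/2 ≈ 7.000
  cycle 1 → 0 → 1: weight = 14, length = 2, mean = 14/2 ≈ 7.000
Minimum mean = 1.000, attained e.g. along the cycle 0 → 0 with weight 1 and length 1. So λ(A) = 1/1 = 1.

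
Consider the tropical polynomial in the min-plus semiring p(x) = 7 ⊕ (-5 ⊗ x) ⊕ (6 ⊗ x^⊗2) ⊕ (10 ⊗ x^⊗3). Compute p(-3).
p(-3) = -8

A tropical monomial a ⊗ x^⊗i evaluates to a + i · x. Evaluating each term at x = -3:
  Term 0 contributes 7 + 0 · -3 = 7
  Term 1 contributes -5 + 1 · -3 = -8
  Term 2 contributes 6 + 2 · -3 = 0
  Term 3 contributes 10 + 3 · -3 = 1
p(-3) = ⊕ of these = min[7, -8, 0, 1] = -8.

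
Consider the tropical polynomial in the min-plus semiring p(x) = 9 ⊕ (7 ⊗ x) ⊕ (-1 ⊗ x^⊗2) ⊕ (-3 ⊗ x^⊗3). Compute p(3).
p(3) = 5

A tropical monomial a ⊗ x^⊗i evaluates to a + i · x. Evaluating each term at x = 3:
  Term 0 contributes 9 + 0 · 3 = 9
  Term 1 contributes 7 + 1 · 3 = 10
  Term 2 contributes -1 + 2 · 3 = 5
  Term 3 contributes -3 + 3 · 3 = 6
p(3) = ⊕ of these = min[9, 10, 5, 6] = 5.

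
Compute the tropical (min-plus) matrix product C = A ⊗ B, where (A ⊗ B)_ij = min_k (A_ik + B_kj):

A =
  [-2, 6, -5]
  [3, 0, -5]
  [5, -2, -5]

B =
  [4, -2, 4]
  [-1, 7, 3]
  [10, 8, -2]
A ⊗ B =
  [2, -4, -7]
  [-1, 1, -7]
  [-3, 3, -7]

Apply the min-plus product entry-by-entry:
  C[0][0] = min over k of (A[0][0] + B[0][0] = -2 + 4 = 2, A[0][1] + B[1][0] = 6 + -1 = 5, A[0][2] + B[2][0] = -5 + 10 = 5) = 2 (attained at k = 0)
  C[0][1] = min over k of (A[0][0] + B[0][1] = -2 + -2 = -4, A[0][1] + B[1][1] = 6 + 7 = 13, A[0][2] + B[2][1] = -5 + 8 = 3) = -4 (attained at k = 0)
  C[0][2] = min over k of (A[0][0] + B[0][2] = -2 + 4 = 2, A[0][1] + B[1][2] = 6 + 3 = 9, A[0][2] + B[2][2] = -5 + -2 = -7) = -7 (attained at k = 2)
  C[1][0] = min over k of (A[1][0] + B[0][0] = 3 + 4 = 7, A[1][1] + B[1][0] = 0 + -1 = -1, A[1][2] + B[2][0] = -5 + 10 = 5) = -1 (attained at k = 1)
  C[1][1] = min over k of (A[1][0] + B[0][1] = 3 + -2 = 1, A[1][1] + B[1][1] = 0 + 7 = 7, A[1][2] + B[2][1] = -5 + 8 = 3) = 1 (attained at k = 0)
  C[1][2] = min over k of (A[1][0] + B[0][2] = 3 + 4 = 7, A[1][1] + B[1][2] = 0 + 3 = 3, A[1][2] + B[2][2] = -5 + -2 = -7) = -7 (attained at k = 2)
  C[2][0] = min over k of (A[2][0] + B[0][0] = 5 + 4 = 9, A[2][1] + B[1][0] = -2 + -1 = -3, A[2][2] + B[2][0] = -5 + 10 = 5) = -3 (attained at k = 1)
  C[2][1] = min over k of (A[2][0] + B[0][1] = 5 + -2 = 3, A[2][1] + B[1][1] = -2 + 7 = 5, A[2][2] + B[2][1] = -5 + 8 = 3) = 3 (attained at k = 0)
  C[2][2] = min over k of (A[2][0] + B[0][2] = 5 + 4 = 9, A[2][1] + B[1][2] = -2 + 3 = 1, A[2][2] + B[2][2] = -5 + -2 = -7) = -7 (attained at k = 2)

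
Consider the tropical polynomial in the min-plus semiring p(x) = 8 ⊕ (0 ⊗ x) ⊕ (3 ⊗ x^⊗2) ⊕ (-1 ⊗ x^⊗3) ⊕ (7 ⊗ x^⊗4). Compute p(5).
p(5) = 5

A tropical monomial a ⊗ x^⊗i evaluates to a + i · x. Evaluating each term at x = 5:
  Term 0 contributes 8 + 0 · 5 = 8
  Term 1 contributes 0 + 1 · 5 = 5
  Term 2 contributes 3 + 2 · 5 = 13
  Term 3 contributes -1 + 3 · 5 = 14
  Term 4 contributes 7 + 4 · 5 = 27
p(5) = ⊕ of these = min[8, 5, 13, 14, 27] = 5.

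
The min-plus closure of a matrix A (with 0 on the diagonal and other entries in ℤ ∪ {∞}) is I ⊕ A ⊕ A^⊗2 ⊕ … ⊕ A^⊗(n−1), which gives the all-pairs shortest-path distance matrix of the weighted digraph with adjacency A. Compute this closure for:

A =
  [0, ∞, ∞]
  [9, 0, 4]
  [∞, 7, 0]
Closure =
  [0, ∞, ∞]
  [9, 0, 4]
  [16, 7, 0]

This is the Floyd-Warshall all-pairs shortest-path computation. For each intermediate vertex k = 0, 1, …, 2, update dist[i][j] ← min(dist[i][j], dist[i][k] + dist[k][j]). The final matrix gives, for each (i, j), the minimum total weight of any directed path from i to j (possibly empty when i = j).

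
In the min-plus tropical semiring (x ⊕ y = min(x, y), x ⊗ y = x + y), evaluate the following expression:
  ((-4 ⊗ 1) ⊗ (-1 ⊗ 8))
((-4 ⊗ 1) ⊗ (-1 ⊗ 8)) = 4

Expand innermost to outermost. Recall ⊕ takes the minimum of its arguments and ⊗ takes their sum. Working out the expression ((-4 ⊗ 1) ⊗ (-1 ⊗ 8)) gives 4.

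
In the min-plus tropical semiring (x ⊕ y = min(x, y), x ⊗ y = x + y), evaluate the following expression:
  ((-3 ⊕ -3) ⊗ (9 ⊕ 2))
((-3 ⊕ -3) ⊗ (9 ⊕ 2)) = -1

Expand innermost to outermost. Recall ⊕ takes the minimum of its arguments and ⊗ takes their sum. Working out the expression ((-3 ⊕ -3) ⊗ (9 ⊕ 2)) gives -1.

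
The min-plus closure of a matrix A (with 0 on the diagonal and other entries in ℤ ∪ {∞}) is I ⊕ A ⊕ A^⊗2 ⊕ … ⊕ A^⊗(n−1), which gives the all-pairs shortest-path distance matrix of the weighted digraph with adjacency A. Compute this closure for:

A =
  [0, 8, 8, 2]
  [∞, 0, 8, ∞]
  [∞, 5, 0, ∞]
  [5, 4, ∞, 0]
Closure =
  [0, 6, 8, 2]
  [∞, 0, 8, ∞]
  [∞, 5, 0, ∞]
  [5, 4, 12, 0]

This is the Floyd-Warshall all-pairs shortest-path computation. For each intermediate vertex k = 0, 1, …, 3, update dist[i][j] ← min(dist[i][j], dist[i][k] + dist[k][j]). The final matrix gives, for each (i, j), the minimum total weight of any directed path from i to j (possibly empty when i = j).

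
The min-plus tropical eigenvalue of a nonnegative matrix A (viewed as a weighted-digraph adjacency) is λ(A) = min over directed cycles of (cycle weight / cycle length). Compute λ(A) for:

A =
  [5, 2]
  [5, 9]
λ(A) = 7/2

Enumerate directed cycles and compute their means (weight / length). Sample:
  cycle 0 → 0: weight = 5, length = 1, mean = 5/1 ≈ 5.000
  cycle 1 → 1: weight = 9, length = 1, mean = 9/1 ≈ 9.000
  cycle 0 → 1 → 0: weight = 7, length = 2, mean = 7/2 ≈ 3.500
  cycle 1 → 0 → 1: weight = 7, length = 2, mean = 7/2 ≈ 3.500
Minimum mean = 3.500, attained e.g. along the cycle 0 → 1 → 0 with weight 7 and length 2. So λ(A) = 7/2 = 7/2.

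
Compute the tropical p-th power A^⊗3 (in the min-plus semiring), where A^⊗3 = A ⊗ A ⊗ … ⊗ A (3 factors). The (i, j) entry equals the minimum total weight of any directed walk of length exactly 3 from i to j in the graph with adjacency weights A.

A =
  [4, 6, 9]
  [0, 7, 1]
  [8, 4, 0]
A^⊗3 =
  [10, 11, 7]
  [5, 5, 1]
  [4, 4, 0]

Each entry (A^⊗3)_ij equals the minimum over all length-3 walks i = v_0 → v_1 → … → v_3 = j of Σ_t A[v_t][v_{t+1}]. For example, for (i, j) = (0, 2) we minimise over 9 possible intermediate vertex sequences; the minimum is 7, attained along the walk 0 → 1 → 2 → 2.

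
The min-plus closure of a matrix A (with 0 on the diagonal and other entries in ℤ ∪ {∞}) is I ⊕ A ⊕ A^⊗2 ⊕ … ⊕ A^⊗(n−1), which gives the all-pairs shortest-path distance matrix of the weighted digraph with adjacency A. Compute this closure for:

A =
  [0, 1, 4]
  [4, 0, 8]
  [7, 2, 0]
Closure =
  [0, 1, 4]
  [4, 0, 8]
  [6, 2, 0]

This is the Floyd-Warshall all-pairs shortest-path computation. For each intermediate vertex k = 0, 1, …, 2, update dist[i][j] ← min(dist[i][j], dist[i][k] + dist[k][j]). The final matrix gives, for each (i, j), the minimum total weight of any directed path from i to j (possibly empty when i = j).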